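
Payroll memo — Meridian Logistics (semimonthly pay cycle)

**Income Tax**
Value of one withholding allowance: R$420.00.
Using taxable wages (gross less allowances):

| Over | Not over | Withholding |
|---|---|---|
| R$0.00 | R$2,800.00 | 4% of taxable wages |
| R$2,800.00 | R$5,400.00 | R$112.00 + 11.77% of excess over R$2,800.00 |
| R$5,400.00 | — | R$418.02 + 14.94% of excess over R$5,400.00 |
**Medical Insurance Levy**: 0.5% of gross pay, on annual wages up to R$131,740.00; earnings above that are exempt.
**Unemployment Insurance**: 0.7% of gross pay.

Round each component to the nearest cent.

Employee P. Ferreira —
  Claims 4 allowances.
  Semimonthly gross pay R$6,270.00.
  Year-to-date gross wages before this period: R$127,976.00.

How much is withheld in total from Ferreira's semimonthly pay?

Income Tax: taxable = R$6,270.00 − 4×R$420.00 = R$4,590.00
  R$112.00 + 11.77% × (R$4,590.00 − R$2,800.00) = R$112.00 + 11.77% × R$1,790.00 = R$322.68
Medical Insurance Levy: cap R$131,740.00 − YTD R$127,976.00 = R$3,764.00 subject; 0.5% × R$3,764.00 = R$18.82
Unemployment Insurance: 0.7% × R$6,270.00 = R$43.89
Total: R$322.68 + R$18.82 + R$43.89 = R$385.39

R$385.39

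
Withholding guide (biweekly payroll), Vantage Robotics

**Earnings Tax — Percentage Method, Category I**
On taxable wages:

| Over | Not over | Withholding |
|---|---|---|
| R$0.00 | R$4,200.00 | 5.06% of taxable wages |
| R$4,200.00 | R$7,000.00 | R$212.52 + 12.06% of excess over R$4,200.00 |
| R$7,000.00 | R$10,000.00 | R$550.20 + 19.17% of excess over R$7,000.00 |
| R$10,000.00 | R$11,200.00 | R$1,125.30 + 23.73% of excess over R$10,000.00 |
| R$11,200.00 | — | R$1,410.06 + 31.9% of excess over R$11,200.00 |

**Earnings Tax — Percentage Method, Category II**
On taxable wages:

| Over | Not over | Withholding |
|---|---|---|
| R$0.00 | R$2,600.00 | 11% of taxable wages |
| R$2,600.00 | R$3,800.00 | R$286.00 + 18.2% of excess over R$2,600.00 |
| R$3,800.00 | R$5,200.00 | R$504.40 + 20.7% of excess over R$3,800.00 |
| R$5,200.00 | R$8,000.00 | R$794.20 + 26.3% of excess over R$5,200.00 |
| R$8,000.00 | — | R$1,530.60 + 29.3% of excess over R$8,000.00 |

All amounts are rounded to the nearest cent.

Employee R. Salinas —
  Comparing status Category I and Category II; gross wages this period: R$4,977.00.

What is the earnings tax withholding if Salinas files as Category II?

R$748.04

Earnings Tax (Category II): taxable = R$4,977.00
  R$504.40 + 20.7% × (R$4,977.00 − R$3,800.00) = R$504.40 + 20.7% × R$1,177.00 = R$748.04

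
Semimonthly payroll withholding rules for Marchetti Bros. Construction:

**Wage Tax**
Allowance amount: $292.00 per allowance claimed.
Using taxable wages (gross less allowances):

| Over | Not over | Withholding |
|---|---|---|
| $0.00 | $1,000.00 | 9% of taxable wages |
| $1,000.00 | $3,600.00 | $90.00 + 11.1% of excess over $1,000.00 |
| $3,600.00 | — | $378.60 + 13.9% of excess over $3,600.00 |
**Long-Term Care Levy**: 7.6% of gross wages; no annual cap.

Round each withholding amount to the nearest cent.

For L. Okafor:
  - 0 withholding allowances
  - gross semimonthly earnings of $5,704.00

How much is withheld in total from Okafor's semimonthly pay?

Wage Tax: taxable = $5,704.00
  $378.60 + 13.9% × ($5,704.00 − $3,600.00) = $378.60 + 13.9% × $2,104.00 = $671.06
Long-Term Care Levy: 7.6% × $5,704.00 = $433.50
Total: $671.06 + $433.50 = $1,104.56

$1,104.56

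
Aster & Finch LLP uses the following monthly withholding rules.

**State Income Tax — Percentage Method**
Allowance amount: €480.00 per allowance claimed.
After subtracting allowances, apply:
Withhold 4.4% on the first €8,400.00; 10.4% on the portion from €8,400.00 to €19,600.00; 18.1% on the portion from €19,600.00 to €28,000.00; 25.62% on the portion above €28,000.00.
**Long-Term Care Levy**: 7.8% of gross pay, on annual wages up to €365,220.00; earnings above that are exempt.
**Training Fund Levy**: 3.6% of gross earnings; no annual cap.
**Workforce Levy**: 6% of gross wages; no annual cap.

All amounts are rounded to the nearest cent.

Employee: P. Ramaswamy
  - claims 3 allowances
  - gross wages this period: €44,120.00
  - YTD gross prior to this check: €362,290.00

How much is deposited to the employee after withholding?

€32,840.12

State Income Tax: taxable = €44,120.00 − 3×€480.00 = €42,680.00
  €3,054.80 + 25.62% × (€42,680.00 − €28,000.00) = €3,054.80 + 25.62% × €14,680.00 = €6,815.82
Long-Term Care Levy: cap €365,220.00 − YTD €362,290.00 = €2,930.00 subject; 7.8% × €2,930.00 = €228.54
Training Fund Levy: 3.6% × €44,120.00 = €1,588.32
Workforce Levy: 6% × €44,120.00 = €2,647.20
Total withheld: €6,815.82 + €228.54 + €1,588.32 + €2,647.20 = €11,279.88
Net pay: €44,120.00 − €11,279.88 = €32,840.12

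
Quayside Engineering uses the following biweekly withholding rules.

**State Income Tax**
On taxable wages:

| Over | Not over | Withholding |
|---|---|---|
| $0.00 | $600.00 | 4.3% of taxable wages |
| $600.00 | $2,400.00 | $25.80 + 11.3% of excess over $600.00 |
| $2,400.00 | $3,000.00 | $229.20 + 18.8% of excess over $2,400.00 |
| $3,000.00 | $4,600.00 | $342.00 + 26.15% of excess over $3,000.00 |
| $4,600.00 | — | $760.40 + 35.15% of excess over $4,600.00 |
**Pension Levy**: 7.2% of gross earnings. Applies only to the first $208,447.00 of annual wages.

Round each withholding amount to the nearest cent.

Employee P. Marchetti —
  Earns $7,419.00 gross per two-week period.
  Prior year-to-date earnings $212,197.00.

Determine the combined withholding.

$1,751.28

State Income Tax: taxable = $7,419.00
  $760.40 + 35.15% × ($7,419.00 − $4,600.00) = $760.40 + 35.15% × $2,819.00 = $1,751.28
Pension Levy: YTD $212,197.00 ≥ cap $208,447.00 → $0.00
Total: $1,751.28 + $0.00 = $1,751.28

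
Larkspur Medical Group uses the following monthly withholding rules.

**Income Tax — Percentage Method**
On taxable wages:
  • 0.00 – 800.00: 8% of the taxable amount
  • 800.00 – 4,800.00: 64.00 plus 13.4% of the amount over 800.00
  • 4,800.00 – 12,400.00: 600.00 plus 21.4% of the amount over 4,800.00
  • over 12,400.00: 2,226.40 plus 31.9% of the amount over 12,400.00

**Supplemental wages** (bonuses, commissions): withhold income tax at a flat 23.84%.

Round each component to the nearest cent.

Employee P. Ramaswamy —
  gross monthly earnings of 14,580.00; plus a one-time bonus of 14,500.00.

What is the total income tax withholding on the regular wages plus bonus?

Income Tax: taxable = 14,580.00
  2,226.40 + 31.9% × (14,580.00 − 12,400.00) = 2,226.40 + 31.9% × 2,180.00 = 2,921.82
Supplemental (23.84% flat on bonus): 23.84% × 14,500.00 = 3,456.80
Total income tax: 2,921.82 + 3,456.80 = 6,378.62

6,378.62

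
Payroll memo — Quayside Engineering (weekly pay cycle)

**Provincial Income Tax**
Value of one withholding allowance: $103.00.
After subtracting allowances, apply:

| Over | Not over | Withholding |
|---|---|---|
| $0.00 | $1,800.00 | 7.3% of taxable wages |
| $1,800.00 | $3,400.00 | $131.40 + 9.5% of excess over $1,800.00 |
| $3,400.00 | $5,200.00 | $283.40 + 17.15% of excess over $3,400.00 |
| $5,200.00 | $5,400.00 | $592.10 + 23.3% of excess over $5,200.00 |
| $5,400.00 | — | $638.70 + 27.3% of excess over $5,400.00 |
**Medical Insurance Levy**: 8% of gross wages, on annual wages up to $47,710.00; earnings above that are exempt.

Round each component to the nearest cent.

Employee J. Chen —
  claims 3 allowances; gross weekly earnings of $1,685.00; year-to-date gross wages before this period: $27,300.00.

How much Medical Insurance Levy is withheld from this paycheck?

Medical Insurance Levy: 8% × $1,685.00 = $134.80

$134.80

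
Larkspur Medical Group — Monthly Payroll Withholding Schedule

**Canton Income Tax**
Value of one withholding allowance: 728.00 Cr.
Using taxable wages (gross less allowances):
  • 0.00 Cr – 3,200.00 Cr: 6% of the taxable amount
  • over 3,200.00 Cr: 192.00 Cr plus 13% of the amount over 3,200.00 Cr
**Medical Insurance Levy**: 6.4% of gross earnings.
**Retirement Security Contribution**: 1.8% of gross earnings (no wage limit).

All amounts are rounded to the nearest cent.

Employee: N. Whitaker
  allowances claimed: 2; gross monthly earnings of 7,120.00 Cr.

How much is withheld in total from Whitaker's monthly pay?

1,096.16 Cr

Canton Income Tax: taxable = 7,120.00 Cr − 2×728.00 Cr = 5,664.00 Cr
  192.00 Cr + 13% × (5,664.00 Cr − 3,200.00 Cr) = 192.00 Cr + 13% × 2,464.00 Cr = 512.32 Cr
Medical Insurance Levy: 6.4% × 7,120.00 Cr = 455.68 Cr
Retirement Security Contribution: 1.8% × 7,120.00 Cr = 128.16 Cr
Total: 512.32 Cr + 455.68 Cr + 128.16 Cr = 1,096.16 Cr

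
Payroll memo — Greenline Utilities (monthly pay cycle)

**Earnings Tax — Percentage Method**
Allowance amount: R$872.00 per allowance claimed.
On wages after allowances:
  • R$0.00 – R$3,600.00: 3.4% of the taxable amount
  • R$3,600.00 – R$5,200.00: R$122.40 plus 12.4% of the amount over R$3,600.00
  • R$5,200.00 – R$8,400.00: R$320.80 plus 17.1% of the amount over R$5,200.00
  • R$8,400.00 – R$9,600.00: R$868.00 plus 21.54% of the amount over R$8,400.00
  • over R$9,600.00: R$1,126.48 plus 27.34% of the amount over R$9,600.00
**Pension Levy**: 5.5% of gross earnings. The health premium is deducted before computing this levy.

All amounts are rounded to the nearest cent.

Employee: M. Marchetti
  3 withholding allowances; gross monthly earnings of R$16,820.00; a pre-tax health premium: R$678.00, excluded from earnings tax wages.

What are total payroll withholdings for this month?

Earnings Tax: taxable = R$16,820.00 − R$678.00 − 3×R$872.00 = R$13,526.00
  R$1,126.48 + 27.34% × (R$13,526.00 − R$9,600.00) = R$1,126.48 + 27.34% × R$3,926.00 = R$2,199.85
Pension Levy: 5.5% × R$16,142.00 = R$887.81
Total: R$2,199.85 + R$887.81 = R$3,087.66

R$3,087.66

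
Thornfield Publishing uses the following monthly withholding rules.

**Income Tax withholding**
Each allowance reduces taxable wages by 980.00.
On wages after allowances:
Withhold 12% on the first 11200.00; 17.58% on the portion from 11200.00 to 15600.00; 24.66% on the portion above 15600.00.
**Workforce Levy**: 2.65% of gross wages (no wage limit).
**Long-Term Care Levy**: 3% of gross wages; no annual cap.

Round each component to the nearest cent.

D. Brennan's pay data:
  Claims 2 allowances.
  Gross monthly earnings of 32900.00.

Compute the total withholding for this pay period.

7759.21

Income Tax: taxable = 32900.00 − 2×980.00 = 30940.00
  2117.52 + 24.66% × (30940.00 − 15600.00) = 2117.52 + 24.66% × 15340.00 = 5900.36
Workforce Levy: 2.65% × 32900.00 = 871.85
Long-Term Care Levy: 3% × 32900.00 = 987.00
Total: 5900.36 + 871.85 + 987.00 = 7759.21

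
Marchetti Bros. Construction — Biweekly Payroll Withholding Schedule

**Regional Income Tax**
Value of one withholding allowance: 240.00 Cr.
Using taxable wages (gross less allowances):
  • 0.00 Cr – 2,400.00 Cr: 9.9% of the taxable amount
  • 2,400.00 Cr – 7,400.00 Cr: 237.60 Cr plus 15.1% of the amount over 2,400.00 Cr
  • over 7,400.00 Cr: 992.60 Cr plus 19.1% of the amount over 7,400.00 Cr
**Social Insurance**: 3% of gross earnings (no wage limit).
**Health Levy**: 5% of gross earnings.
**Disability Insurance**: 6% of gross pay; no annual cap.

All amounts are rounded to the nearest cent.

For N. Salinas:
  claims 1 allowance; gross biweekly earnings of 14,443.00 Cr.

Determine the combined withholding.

Regional Income Tax: taxable = 14,443.00 Cr − 1×240.00 Cr = 14,203.00 Cr
  992.60 Cr + 19.1% × (14,203.00 Cr − 7,400.00 Cr) = 992.60 Cr + 19.1% × 6,803.00 Cr = 2,291.97 Cr
Social Insurance: 3% × 14,443.00 Cr = 433.29 Cr
Health Levy: 5% × 14,443.00 Cr = 722.15 Cr
Disability Insurance: 6% × 14,443.00 Cr = 866.58 Cr
Total: 2,291.97 Cr + 433.29 Cr + 722.15 Cr + 866.58 Cr = 4,313.99 Cr

4,313.99 Cr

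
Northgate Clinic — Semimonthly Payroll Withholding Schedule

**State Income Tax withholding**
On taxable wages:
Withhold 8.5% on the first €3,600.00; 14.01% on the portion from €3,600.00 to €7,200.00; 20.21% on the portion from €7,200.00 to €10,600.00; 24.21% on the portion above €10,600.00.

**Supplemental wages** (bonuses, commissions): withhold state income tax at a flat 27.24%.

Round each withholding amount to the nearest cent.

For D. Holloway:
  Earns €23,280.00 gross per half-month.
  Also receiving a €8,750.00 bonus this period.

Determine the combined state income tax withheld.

State Income Tax: taxable = €23,280.00
  €1,497.50 + 24.21% × (€23,280.00 − €10,600.00) = €1,497.50 + 24.21% × €12,680.00 = €4,567.33
Supplemental (27.24% flat on bonus): 27.24% × €8,750.00 = €2,383.50
Total state income tax: €4,567.33 + €2,383.50 = €6,950.83

€6,950.83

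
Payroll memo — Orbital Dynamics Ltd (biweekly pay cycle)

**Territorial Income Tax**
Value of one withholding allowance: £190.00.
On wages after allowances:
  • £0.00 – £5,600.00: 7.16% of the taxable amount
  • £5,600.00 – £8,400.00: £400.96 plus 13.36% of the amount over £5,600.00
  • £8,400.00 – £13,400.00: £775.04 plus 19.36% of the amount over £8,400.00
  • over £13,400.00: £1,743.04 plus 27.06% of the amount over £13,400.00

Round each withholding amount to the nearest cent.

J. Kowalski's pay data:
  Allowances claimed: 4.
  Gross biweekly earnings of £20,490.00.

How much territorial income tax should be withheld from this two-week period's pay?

£3,455.94

Territorial Income Tax: taxable = £20,490.00 − 4×£190.00 = £19,730.00
  £1,743.04 + 27.06% × (£19,730.00 − £13,400.00) = £1,743.04 + 27.06% × £6,330.00 = £3,455.94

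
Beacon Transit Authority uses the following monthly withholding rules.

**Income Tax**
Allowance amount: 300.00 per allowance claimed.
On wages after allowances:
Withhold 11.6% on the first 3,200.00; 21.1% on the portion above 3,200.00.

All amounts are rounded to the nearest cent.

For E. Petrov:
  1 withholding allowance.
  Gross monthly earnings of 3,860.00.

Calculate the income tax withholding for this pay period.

447.16

Income Tax: taxable = 3,860.00 − 1×300.00 = 3,560.00
  371.20 + 21.1% × (3,560.00 − 3,200.00) = 371.20 + 21.1% × 360.00 = 447.16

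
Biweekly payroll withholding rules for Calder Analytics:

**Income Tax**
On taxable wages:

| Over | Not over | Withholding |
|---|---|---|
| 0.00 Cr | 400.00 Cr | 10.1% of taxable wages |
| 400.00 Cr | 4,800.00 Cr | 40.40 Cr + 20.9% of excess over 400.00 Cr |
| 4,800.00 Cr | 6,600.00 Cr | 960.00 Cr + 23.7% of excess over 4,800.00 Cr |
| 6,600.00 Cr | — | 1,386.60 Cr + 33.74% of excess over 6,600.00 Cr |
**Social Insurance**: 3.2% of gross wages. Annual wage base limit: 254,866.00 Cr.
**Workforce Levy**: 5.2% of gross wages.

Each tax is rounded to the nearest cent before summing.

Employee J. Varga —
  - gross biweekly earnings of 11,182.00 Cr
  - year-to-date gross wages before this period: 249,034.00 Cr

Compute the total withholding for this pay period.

3,700.65 Cr

Income Tax: taxable = 11,182.00 Cr
  1,386.60 Cr + 33.74% × (11,182.00 Cr − 6,600.00 Cr) = 1,386.60 Cr + 33.74% × 4,582.00 Cr = 2,932.57 Cr
Social Insurance: cap 254,866.00 Cr − YTD 249,034.00 Cr = 5,832.00 Cr subject; 3.2% × 5,832.00 Cr = 186.62 Cr
Workforce Levy: 5.2% × 11,182.00 Cr = 581.46 Cr
Total: 2,932.57 Cr + 186.62 Cr + 581.46 Cr = 3,700.65 Cr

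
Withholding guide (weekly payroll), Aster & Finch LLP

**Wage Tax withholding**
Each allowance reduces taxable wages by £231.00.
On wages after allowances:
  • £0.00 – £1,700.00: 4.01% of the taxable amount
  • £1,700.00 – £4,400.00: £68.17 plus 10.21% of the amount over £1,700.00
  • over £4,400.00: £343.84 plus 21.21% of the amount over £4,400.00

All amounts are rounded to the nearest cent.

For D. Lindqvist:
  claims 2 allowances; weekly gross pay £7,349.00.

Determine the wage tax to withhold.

Wage Tax: taxable = £7,349.00 − 2×£231.00 = £6,887.00
  £343.84 + 21.21% × (£6,887.00 − £4,400.00) = £343.84 + 21.21% × £2,487.00 = £871.33

£871.33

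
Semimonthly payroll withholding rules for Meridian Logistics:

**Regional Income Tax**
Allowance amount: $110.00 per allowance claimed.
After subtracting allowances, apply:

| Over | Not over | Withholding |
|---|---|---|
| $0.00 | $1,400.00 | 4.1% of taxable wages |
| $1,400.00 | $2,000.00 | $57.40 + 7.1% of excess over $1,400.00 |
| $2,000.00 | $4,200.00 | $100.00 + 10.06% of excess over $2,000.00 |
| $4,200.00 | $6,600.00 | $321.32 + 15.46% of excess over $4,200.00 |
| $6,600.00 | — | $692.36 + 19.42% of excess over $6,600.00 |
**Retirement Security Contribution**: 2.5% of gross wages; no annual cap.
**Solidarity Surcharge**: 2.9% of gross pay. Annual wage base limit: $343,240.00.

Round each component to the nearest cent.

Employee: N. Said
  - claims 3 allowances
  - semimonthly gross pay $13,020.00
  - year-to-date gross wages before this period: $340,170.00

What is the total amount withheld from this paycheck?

Regional Income Tax: taxable = $13,020.00 − 3×$110.00 = $12,690.00
  $692.36 + 19.42% × ($12,690.00 − $6,600.00) = $692.36 + 19.42% × $6,090.00 = $1,875.04
Retirement Security Contribution: 2.5% × $13,020.00 = $325.50
Solidarity Surcharge: cap $343,240.00 − YTD $340,170.00 = $3,070.00 subject; 2.9% × $3,070.00 = $89.03
Total: $1,875.04 + $325.50 + $89.03 = $2,289.57

$2,289.57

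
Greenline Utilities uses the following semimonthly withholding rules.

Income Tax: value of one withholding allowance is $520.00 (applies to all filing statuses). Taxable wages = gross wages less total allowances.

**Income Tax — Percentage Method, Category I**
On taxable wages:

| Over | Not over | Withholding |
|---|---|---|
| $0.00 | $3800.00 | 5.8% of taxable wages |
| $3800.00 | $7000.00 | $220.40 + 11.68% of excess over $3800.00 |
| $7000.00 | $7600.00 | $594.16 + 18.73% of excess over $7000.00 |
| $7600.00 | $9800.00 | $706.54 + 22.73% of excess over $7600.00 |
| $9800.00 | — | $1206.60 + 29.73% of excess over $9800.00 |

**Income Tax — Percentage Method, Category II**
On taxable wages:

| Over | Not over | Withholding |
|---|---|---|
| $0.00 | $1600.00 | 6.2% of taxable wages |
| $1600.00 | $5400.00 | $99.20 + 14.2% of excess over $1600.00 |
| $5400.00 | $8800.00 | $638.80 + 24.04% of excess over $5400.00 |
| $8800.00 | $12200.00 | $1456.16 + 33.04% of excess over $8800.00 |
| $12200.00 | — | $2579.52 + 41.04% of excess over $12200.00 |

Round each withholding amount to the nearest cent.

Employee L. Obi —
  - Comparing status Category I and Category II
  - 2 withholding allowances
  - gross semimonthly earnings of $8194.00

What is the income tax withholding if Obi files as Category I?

$623.00

Income Tax (Category I): taxable = $8194.00 − 2×$520.00 = $7154.00
  $594.16 + 18.73% × ($7154.00 − $7000.00) = $594.16 + 18.73% × $154.00 = $623.00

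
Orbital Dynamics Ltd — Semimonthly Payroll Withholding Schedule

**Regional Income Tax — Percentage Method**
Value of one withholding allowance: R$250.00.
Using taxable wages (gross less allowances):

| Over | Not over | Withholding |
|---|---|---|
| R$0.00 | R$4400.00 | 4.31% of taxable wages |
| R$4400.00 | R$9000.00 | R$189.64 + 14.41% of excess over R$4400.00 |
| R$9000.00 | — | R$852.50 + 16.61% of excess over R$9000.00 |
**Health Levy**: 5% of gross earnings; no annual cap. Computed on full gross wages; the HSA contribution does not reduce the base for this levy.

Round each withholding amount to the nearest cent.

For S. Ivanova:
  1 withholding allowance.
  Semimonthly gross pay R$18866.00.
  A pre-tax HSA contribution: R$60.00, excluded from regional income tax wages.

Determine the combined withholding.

R$3383.05

Regional Income Tax: taxable = R$18866.00 − R$60.00 − 1×R$250.00 = R$18556.00
  R$852.50 + 16.61% × (R$18556.00 − R$9000.00) = R$852.50 + 16.61% × R$9556.00 = R$2439.75
Health Levy: 5% × R$18866.00 = R$943.30
Total: R$2439.75 + R$943.30 = R$3383.05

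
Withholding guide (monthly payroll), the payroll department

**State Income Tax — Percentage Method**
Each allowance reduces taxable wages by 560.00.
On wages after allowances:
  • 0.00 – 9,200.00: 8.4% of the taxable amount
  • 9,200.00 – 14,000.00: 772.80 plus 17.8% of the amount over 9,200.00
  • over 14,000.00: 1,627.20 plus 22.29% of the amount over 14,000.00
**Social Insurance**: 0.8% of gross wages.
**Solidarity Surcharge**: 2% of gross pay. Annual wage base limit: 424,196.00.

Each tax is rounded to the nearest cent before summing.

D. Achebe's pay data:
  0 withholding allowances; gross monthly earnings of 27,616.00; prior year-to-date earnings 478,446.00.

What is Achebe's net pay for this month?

State Income Tax: taxable = 27,616.00
  1,627.20 + 22.29% × (27,616.00 − 14,000.00) = 1,627.20 + 22.29% × 13,616.00 = 4,662.21
Social Insurance: 0.8% × 27,616.00 = 220.93
Solidarity Surcharge: YTD 478,446.00 ≥ cap 424,196.00 → 0.00
Total withheld: 4,662.21 + 220.93 + 0.00 = 4,883.14
Net pay: 27,616.00 − 4,883.14 = 22,732.86

22,732.86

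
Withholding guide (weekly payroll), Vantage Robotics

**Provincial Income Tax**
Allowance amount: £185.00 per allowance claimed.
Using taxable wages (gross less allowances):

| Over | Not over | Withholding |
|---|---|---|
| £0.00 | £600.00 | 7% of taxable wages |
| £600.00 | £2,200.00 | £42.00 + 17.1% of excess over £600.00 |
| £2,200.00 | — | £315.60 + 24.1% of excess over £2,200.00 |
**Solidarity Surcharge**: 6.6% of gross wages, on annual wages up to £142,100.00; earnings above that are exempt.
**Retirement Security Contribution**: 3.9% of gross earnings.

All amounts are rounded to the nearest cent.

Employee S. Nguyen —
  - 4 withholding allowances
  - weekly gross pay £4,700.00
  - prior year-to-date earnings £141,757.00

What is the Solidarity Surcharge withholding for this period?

Solidarity Surcharge: cap £142,100.00 − YTD £141,757.00 = £343.00 subject; 6.6% × £343.00 = £22.64

£22.64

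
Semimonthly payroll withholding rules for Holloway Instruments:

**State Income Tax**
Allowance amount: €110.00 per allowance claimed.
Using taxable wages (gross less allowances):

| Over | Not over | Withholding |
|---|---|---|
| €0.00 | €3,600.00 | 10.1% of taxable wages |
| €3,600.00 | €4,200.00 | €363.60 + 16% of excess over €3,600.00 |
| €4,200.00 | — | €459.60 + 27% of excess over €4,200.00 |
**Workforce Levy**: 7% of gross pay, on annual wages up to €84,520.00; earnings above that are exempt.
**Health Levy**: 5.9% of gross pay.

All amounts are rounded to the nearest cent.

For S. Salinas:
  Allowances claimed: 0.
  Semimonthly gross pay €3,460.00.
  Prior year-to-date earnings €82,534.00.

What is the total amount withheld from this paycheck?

State Income Tax: taxable = €3,460.00
  10.1% × €3,460.00 = €349.46
Workforce Levy: cap €84,520.00 − YTD €82,534.00 = €1,986.00 subject; 7% × €1,986.00 = €139.02
Health Levy: 5.9% × €3,460.00 = €204.14
Total: €349.46 + €139.02 + €204.14 = €692.62

€692.62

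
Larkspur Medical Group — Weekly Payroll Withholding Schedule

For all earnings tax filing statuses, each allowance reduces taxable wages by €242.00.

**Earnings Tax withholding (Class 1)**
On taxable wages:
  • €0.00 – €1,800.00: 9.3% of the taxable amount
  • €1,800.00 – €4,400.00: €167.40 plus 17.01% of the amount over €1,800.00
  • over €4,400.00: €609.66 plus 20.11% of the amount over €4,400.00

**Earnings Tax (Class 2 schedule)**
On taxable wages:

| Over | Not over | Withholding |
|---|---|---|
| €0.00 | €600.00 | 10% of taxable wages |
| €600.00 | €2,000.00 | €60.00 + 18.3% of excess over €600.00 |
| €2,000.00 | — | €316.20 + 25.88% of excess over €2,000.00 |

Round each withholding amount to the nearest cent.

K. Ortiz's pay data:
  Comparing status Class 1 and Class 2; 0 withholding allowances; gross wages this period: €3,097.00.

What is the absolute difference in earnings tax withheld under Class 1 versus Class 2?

€212.08

Earnings Tax (Class 1): taxable = €3,097.00
  €167.40 + 17.01% × (€3,097.00 − €1,800.00) = €167.40 + 17.01% × €1,297.00 = €388.02
Earnings Tax (Class 2): taxable = €3,097.00
  €316.20 + 25.88% × (€3,097.00 − €2,000.00) = €316.20 + 25.88% × €1,097.00 = €600.10
Difference: |€388.02 − €600.10| = €212.08 (higher under Class 2)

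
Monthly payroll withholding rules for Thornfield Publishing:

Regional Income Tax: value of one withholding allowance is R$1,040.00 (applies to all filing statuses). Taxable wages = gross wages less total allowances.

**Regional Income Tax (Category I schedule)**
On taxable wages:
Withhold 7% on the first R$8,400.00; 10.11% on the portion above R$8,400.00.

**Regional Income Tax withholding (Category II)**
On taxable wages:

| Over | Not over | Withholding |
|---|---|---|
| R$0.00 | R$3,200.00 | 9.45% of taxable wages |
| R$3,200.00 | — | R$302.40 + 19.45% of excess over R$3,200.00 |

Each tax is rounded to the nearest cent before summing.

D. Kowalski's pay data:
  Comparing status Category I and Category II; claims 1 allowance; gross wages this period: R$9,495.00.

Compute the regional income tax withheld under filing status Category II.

Regional Income Tax (Category II): taxable = R$9,495.00 − 1×R$1,040.00 = R$8,455.00
  R$302.40 + 19.45% × (R$8,455.00 − R$3,200.00) = R$302.40 + 19.45% × R$5,255.00 = R$1,324.50

R$1,324.50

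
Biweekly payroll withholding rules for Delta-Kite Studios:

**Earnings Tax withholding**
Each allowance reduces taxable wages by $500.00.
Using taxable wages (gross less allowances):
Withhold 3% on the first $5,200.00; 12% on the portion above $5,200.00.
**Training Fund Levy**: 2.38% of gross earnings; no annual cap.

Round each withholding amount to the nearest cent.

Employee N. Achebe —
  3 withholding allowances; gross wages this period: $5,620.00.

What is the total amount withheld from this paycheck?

Earnings Tax: taxable = $5,620.00 − 3×$500.00 = $4,120.00
  3% × $4,120.00 = $123.60
Training Fund Levy: 2.38% × $5,620.00 = $133.76
Total: $123.60 + $133.76 = $257.36

$257.36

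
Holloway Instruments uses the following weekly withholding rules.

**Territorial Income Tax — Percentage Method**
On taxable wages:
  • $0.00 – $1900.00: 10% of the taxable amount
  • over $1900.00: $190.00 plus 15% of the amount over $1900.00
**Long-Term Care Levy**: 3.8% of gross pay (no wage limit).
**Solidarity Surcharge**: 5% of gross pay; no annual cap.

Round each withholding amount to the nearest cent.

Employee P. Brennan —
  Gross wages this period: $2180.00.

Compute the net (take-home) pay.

$1756.16

Territorial Income Tax: taxable = $2180.00
  $190.00 + 15% × ($2180.00 − $1900.00) = $190.00 + 15% × $280.00 = $232.00
Long-Term Care Levy: 3.8% × $2180.00 = $82.84
Solidarity Surcharge: 5% × $2180.00 = $109.00
Total withheld: $232.00 + $82.84 + $109.00 = $423.84
Net pay: $2180.00 − $423.84 = $1756.16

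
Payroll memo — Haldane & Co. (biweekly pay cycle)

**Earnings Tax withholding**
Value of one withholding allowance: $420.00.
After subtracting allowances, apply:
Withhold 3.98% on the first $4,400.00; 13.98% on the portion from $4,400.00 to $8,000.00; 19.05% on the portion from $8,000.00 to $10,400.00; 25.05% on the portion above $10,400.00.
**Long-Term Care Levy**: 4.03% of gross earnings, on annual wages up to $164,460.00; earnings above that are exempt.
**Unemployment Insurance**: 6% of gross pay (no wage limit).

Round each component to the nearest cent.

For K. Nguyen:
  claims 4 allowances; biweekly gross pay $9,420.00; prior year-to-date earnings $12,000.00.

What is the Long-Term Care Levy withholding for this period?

Long-Term Care Levy: 4.03% × $9,420.00 = $379.63

$379.63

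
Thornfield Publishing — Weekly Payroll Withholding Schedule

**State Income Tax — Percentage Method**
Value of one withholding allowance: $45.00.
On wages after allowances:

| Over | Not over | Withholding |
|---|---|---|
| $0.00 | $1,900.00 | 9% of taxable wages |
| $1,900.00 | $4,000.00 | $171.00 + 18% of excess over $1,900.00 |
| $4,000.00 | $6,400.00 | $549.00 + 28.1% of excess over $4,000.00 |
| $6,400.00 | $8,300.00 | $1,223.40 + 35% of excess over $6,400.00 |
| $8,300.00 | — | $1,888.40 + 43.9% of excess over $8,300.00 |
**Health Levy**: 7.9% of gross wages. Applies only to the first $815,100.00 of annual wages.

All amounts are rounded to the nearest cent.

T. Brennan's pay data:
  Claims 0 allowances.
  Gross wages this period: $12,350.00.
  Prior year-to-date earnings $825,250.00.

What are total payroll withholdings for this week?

State Income Tax: taxable = $12,350.00
  $1,888.40 + 43.9% × ($12,350.00 − $8,300.00) = $1,888.40 + 43.9% × $4,050.00 = $3,666.35
Health Levy: YTD $825,250.00 ≥ cap $815,100.00 → $0.00
Total: $3,666.35 + $0.00 = $3,666.35

$3,666.35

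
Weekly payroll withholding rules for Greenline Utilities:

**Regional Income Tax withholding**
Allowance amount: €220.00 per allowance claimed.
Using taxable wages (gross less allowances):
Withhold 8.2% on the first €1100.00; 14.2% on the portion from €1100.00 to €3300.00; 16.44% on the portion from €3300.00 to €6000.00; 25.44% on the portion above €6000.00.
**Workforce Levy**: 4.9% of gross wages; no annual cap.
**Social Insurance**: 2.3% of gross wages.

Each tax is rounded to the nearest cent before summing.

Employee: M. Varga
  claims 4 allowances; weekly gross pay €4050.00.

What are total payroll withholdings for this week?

Regional Income Tax: taxable = €4050.00 − 4×€220.00 = €3170.00
  €90.20 + 14.2% × (€3170.00 − €1100.00) = €90.20 + 14.2% × €2070.00 = €384.14
Workforce Levy: 4.9% × €4050.00 = €198.45
Social Insurance: 2.3% × €4050.00 = €93.15
Total: €384.14 + €198.45 + €93.15 = €675.74

€675.74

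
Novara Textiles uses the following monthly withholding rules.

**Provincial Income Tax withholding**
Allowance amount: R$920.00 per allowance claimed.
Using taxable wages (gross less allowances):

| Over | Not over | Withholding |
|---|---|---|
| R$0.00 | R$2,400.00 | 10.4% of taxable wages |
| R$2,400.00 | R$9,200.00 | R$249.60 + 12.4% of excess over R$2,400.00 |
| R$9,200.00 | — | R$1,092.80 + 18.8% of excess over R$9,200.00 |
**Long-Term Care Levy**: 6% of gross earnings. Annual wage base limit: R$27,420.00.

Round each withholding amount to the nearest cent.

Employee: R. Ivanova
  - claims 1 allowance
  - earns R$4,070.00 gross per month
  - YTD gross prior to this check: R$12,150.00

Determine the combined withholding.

Provincial Income Tax: taxable = R$4,070.00 − 1×R$920.00 = R$3,150.00
  R$249.60 + 12.4% × (R$3,150.00 − R$2,400.00) = R$249.60 + 12.4% × R$750.00 = R$342.60
Long-Term Care Levy: 6% × R$4,070.00 = R$244.20
Total: R$342.60 + R$244.20 = R$586.80

R$586.80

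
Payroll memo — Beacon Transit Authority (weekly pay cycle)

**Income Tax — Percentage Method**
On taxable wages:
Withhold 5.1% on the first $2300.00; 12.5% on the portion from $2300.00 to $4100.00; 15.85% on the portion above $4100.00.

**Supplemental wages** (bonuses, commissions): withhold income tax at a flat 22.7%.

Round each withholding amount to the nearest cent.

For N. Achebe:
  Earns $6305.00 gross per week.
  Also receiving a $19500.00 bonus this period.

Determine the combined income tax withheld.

$5118.29

Income Tax: taxable = $6305.00
  $342.30 + 15.85% × ($6305.00 − $4100.00) = $342.30 + 15.85% × $2205.00 = $691.79
Supplemental (22.7% flat on bonus): 22.7% × $19500.00 = $4426.50
Total income tax: $691.79 + $4426.50 = $5118.29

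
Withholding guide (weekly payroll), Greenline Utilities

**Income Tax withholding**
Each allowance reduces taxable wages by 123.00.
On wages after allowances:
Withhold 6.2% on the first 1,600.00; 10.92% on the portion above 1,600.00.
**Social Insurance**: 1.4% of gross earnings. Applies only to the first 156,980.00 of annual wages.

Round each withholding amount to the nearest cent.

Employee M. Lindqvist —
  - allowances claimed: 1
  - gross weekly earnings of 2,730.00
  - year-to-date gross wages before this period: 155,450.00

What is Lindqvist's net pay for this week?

Income Tax: taxable = 2,730.00 − 1×123.00 = 2,607.00
  99.20 + 10.92% × (2,607.00 − 1,600.00) = 99.20 + 10.92% × 1,007.00 = 209.16
Social Insurance: cap 156,980.00 − YTD 155,450.00 = 1,530.00 subject; 1.4% × 1,530.00 = 21.42
Total withheld: 209.16 + 21.42 = 230.58
Net pay: 2,730.00 − 230.58 = 2,499.42

2,499.42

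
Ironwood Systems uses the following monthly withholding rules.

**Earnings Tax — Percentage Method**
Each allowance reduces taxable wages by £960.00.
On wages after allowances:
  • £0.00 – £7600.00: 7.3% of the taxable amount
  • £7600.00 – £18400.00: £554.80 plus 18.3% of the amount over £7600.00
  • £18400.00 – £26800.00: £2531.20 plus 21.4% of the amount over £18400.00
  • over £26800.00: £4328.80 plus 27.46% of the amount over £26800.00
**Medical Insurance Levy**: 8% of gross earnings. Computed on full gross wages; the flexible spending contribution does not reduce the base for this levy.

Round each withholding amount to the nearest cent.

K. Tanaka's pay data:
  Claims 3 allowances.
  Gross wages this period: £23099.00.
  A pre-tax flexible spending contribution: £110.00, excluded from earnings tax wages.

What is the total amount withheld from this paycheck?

Earnings Tax: taxable = £23099.00 − £110.00 − 3×£960.00 = £20109.00
  £2531.20 + 21.4% × (£20109.00 − £18400.00) = £2531.20 + 21.4% × £1709.00 = £2896.93
Medical Insurance Levy: 8% × £23099.00 = £1847.92
Total: £2896.93 + £1847.92 = £4744.85

£4744.85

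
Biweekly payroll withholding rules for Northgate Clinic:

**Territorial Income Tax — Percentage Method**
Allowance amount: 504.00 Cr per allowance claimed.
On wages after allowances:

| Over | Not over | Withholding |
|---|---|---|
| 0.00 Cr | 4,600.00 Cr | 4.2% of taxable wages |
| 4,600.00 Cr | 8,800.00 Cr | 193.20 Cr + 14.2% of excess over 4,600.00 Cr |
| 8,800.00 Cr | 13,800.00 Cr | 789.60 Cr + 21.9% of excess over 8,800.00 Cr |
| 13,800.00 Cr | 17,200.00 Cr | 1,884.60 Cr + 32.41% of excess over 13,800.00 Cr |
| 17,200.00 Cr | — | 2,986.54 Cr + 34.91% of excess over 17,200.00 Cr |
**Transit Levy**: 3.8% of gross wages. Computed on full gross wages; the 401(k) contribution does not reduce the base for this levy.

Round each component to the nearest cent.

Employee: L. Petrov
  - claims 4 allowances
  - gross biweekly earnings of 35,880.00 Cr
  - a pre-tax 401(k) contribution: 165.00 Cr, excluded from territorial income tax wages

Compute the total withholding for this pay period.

10,109.78 Cr

Territorial Income Tax: taxable = 35,880.00 Cr − 165.00 Cr − 4×504.00 Cr = 33,699.00 Cr
  2,986.54 Cr + 34.91% × (33,699.00 Cr − 17,200.00 Cr) = 2,986.54 Cr + 34.91% × 16,499.00 Cr = 8,746.34 Cr
Transit Levy: 3.8% × 35,880.00 Cr = 1,363.44 Cr
Total: 8,746.34 Cr + 1,363.44 Cr = 10,109.78 Cr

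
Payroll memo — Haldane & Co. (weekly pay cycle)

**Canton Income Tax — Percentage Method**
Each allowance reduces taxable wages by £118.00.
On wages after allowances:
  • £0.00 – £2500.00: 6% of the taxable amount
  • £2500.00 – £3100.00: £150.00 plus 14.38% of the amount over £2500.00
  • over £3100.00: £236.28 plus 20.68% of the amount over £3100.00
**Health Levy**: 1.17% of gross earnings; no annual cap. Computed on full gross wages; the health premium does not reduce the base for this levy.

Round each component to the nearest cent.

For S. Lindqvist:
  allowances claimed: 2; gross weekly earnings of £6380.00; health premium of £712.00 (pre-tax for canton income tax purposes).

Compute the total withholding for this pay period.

£793.19

Canton Income Tax: taxable = £6380.00 − £712.00 − 2×£118.00 = £5432.00
  £236.28 + 20.68% × (£5432.00 − £3100.00) = £236.28 + 20.68% × £2332.00 = £718.54
Health Levy: 1.17% × £6380.00 = £74.65
Total: £718.54 + £74.65 = £793.19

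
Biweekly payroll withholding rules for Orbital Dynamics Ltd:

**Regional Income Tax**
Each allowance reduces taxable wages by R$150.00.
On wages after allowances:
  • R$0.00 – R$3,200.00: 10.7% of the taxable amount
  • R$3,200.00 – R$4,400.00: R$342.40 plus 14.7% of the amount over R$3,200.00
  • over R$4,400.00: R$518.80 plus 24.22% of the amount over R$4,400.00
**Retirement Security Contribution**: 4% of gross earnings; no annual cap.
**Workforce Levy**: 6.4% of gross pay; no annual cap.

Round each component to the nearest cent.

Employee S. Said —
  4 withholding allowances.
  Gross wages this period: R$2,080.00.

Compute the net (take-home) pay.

Regional Income Tax: taxable = R$2,080.00 − 4×R$150.00 = R$1,480.00
  10.7% × R$1,480.00 = R$158.36
Retirement Security Contribution: 4% × R$2,080.00 = R$83.20
Workforce Levy: 6.4% × R$2,080.00 = R$133.12
Total withheld: R$158.36 + R$83.20 + R$133.12 = R$374.68
Net pay: R$2,080.00 − R$374.68 = R$1,705.32

R$1,705.32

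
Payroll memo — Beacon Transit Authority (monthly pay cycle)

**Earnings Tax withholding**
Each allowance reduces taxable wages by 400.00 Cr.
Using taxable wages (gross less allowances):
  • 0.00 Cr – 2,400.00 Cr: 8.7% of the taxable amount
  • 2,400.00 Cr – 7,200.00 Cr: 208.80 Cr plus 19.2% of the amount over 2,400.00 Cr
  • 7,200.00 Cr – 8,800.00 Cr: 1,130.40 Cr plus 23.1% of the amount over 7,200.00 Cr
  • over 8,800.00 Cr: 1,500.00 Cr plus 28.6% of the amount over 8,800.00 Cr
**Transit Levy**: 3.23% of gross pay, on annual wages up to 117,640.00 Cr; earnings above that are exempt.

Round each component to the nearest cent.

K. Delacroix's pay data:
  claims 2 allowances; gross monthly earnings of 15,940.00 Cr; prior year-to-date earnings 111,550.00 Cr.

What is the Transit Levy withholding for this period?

Transit Levy: cap 117,640.00 Cr − YTD 111,550.00 Cr = 6,090.00 Cr subject; 3.23% × 6,090.00 Cr = 196.71 Cr

196.71 Cr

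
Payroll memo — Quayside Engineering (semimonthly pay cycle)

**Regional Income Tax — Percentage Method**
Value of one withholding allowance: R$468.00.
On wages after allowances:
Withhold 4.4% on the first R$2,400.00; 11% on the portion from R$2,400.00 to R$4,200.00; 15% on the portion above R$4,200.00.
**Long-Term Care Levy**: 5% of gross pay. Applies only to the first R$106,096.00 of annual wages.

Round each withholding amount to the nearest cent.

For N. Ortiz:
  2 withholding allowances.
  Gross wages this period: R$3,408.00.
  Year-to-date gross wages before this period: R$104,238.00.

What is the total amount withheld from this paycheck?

R$206.42

Regional Income Tax: taxable = R$3,408.00 − 2×R$468.00 = R$2,472.00
  R$105.60 + 11% × (R$2,472.00 − R$2,400.00) = R$105.60 + 11% × R$72.00 = R$113.52
Long-Term Care Levy: cap R$106,096.00 − YTD R$104,238.00 = R$1,858.00 subject; 5% × R$1,858.00 = R$92.90
Total: R$113.52 + R$92.90 = R$206.42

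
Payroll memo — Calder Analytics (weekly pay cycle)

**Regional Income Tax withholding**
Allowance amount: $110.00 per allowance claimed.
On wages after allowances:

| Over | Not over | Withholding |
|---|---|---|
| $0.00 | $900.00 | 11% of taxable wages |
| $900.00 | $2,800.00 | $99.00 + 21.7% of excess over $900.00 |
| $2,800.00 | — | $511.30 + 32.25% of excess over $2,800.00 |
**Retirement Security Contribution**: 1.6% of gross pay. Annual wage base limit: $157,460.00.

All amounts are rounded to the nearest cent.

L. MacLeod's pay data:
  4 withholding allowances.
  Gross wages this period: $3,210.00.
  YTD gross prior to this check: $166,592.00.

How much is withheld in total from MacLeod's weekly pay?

$504.79

Regional Income Tax: taxable = $3,210.00 − 4×$110.00 = $2,770.00
  $99.00 + 21.7% × ($2,770.00 − $900.00) = $99.00 + 21.7% × $1,870.00 = $504.79
Retirement Security Contribution: YTD $166,592.00 ≥ cap $157,460.00 → $0.00
Total: $504.79 + $0.00 = $504.79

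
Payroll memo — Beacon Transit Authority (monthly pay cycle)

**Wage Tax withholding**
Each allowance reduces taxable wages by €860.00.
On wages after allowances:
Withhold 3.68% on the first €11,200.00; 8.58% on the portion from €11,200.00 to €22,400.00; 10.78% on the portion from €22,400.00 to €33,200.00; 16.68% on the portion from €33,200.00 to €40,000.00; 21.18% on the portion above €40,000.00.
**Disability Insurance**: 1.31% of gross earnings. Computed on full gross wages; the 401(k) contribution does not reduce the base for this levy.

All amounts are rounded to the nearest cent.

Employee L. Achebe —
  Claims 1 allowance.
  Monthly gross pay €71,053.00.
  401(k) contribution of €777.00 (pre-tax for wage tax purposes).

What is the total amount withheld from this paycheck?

Wage Tax: taxable = €71,053.00 − €777.00 − 1×€860.00 = €69,416.00
  €3,671.60 + 21.18% × (€69,416.00 − €40,000.00) = €3,671.60 + 21.18% × €29,416.00 = €9,901.91
Disability Insurance: 1.31% × €71,053.00 = €930.79
Total: €9,901.91 + €930.79 = €10,832.70

€10,832.70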